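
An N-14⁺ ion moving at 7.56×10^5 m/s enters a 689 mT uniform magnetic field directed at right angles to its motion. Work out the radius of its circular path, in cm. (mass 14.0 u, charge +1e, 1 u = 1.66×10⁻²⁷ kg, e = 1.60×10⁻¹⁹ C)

r ≈ 15.9 cm

The magnetic force provides the centripetal force: qvB = mv²/r, so r = mv/(qB).
r = (2.32×10^-26 kg)(7.56×10^5 m/s) / [(1×1.60×10^-19 C)(0.689 T)] = 0.159 m.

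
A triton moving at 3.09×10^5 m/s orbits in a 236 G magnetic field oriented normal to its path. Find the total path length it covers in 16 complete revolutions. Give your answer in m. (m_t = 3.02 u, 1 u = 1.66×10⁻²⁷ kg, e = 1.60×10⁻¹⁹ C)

r = mv/(qB) = 0.410 m, so one revolution covers 2πr = 2.58 m.
In 16 revolutions: L = 16·2πr = 41.2 m.

L ≈ 41.2 m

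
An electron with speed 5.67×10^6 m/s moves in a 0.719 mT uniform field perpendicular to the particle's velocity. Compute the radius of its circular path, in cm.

r ≈ 4.49 cm

The magnetic force provides the centripetal force: qvB = mv²/r, so r = mv/(qB).
r = (9.11×10^-31 kg)(5.67×10^6 m/s) / [(1×1.60×10^-19 C)(7.19×10^-4 T)] = 0.0449 m.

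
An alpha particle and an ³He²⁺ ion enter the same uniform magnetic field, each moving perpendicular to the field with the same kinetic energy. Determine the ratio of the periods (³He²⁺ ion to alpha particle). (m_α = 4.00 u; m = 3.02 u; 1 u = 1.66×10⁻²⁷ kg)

T = 2πm/(qB) is independent of speed, so T₂/T₁ = (m₂/q₂)/(m₁/q₁).
T_{³He²⁺ ion}/T_{alpha particle} = (5.01×10^-27/2e) / (6.64×10^-27/2e) = 0.755.

ratio ≈ 0.755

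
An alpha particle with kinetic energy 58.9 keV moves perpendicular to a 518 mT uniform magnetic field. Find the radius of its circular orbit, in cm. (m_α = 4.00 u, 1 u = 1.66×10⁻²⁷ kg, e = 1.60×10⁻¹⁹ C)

Convert the energy: K = 58.9 keV = 9.42×10^-15 J.
v = √(2K/m) = √(2·9.42×10^-15/6.64×10^-27) = 1.68×10^6 m/s.
r = mv/(qB) = (6.64×10^-27)(1.68×10^6) / [(2×1.60×10^-19)(0.518)] = 0.0675 m.

r ≈ 6.75 cm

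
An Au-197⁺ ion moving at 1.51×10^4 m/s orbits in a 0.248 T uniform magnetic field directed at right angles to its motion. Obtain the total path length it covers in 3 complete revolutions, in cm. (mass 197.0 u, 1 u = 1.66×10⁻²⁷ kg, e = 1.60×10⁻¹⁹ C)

r = mv/(qB) = 0.124 m, so one revolution covers 2πr = 0.782 m.
In 3 revolutions: L = 3·2πr = 2.35 m.

L ≈ 235 cm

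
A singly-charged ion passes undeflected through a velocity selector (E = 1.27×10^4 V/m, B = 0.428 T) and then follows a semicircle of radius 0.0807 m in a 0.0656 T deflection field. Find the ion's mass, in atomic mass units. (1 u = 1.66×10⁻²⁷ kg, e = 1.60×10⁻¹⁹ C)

v = E/B₁ = 2.97×10^4 m/s.
From r = mv/(qB₂), m = qB₂r/v = (1×1.60×10^-19)(0.0656)(0.0807) / (2.97×10^4) = 2.85×10^-26 kg.
In atomic mass units: m = 2.85×10^-26 / 1.66×10^-27 = 17.2 u.

m ≈ 17.2 u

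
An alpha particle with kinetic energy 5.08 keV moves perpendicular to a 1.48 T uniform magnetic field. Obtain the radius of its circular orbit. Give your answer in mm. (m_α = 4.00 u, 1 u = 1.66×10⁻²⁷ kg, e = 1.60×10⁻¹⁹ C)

r ≈ 6.94 mm

Convert the energy: K = 5.08 keV = 8.13×10^-16 J.
v = √(2K/m) = √(2·8.13×10^-16/6.64×10^-27) = 4.95×10^5 m/s.
r = mv/(qB) = (6.64×10^-27)(4.95×10^5) / [(2×1.60×10^-19)(1.48)] = 6.94×10^-3 m.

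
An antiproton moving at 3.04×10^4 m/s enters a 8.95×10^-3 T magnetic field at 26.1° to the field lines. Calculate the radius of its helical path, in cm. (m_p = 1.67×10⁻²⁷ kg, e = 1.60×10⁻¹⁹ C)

r ≈ 1.56 cm

Only the perpendicular component v⊥ = v sin26.1° = 1.34×10^4 m/s is bent by the field.
r = m v⊥ /(qB) = (1.67×10^-27)(1.34×10^4) / [(1×1.60×10^-19)(8.95×10^-3)] = 0.0156 m.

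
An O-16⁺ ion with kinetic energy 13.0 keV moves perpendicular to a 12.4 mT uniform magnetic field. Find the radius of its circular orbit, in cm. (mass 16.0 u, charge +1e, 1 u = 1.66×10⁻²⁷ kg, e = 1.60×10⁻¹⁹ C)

r ≈ 530 cm

Convert the energy: K = 13.0 keV = 2.08×10^-15 J.
v = √(2K/m) = √(2·2.08×10^-15/2.66×10^-26) = 3.96×10^5 m/s.
r = mv/(qB) = (2.66×10^-26)(3.96×10^5) / [(1×1.60×10^-19)(0.0124)] = 5.30 m.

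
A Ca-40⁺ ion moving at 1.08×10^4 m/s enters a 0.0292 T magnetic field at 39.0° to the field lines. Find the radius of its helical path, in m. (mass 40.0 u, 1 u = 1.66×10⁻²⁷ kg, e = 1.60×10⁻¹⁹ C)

r ≈ 0.0966 m

Only the perpendicular component v⊥ = v sin39.0° = 6800 m/s is bent by the field.
r = m v⊥ /(qB) = (6.64×10^-26)(6800) / [(1×1.60×10^-19)(0.0292)] = 0.0966 m.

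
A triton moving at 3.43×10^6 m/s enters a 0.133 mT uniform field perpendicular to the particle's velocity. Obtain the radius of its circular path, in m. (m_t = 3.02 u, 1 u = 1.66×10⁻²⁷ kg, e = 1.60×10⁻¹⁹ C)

The magnetic force provides the centripetal force: qvB = mv²/r, so r = mv/(qB).
r = (5.01×10^-27 kg)(3.43×10^6 m/s) / [(1×1.60×10^-19 C)(1.33×10^-4 T)] = 808 m.

r ≈ 808 m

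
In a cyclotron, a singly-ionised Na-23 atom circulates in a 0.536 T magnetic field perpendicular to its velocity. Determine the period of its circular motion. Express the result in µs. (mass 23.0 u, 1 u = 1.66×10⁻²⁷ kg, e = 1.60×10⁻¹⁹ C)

The cyclotron period is independent of speed: T = 2πm/(qB).
T = 2π(3.82×10^-26) / [(1×1.60×10^-19)(0.536)] = 2.80×10^-6 s.

T ≈ 2.80 µs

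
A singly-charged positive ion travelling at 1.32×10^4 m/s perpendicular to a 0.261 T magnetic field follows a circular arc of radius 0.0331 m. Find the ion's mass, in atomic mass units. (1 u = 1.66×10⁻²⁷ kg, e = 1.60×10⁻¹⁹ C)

qvB = mv²/r ⇒ m = qBr/v.
m = (1×1.60×10^-19)(0.261)(0.0331) / (1.32×10^4) = 1.05×10^-25 kg = 63.1 u.

m ≈ 63.1 u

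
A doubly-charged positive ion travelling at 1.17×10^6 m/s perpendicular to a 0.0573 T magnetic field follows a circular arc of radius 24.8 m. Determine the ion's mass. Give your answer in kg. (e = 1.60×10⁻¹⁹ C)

m ≈ 3.89×10^-25 kg

qvB = mv²/r ⇒ m = qBr/v.
m = (2×1.60×10^-19)(0.0573)(24.8) / (1.17×10^6) = 3.89×10^-25 kg.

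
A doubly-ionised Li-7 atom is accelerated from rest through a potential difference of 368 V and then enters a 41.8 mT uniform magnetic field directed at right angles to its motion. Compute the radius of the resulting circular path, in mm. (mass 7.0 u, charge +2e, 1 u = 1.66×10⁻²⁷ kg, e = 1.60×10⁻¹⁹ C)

The kinetic energy gained is K = qV = (2×1.60×10^-19)(368) = 1.18×10^-16 J.
v = √(2K/m) = 1.42×10^5 m/s.
r = mv/(qB) = (1.16×10^-26)(1.42×10^5) / [(2×1.60×10^-19)(0.0418)] = 0.124 m.

r ≈ 124 mm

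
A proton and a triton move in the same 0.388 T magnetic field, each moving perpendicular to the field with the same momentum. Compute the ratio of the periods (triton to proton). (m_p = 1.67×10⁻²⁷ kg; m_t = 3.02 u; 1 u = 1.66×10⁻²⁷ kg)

T = 2πm/(qB) is independent of speed, so T₂/T₁ = (m₂/q₂)/(m₁/q₁).
T_{triton}/T_{proton} = (5.01×10^-27/1e) / (1.67×10^-27/1e) = 3.00.

ratio ≈ 3.00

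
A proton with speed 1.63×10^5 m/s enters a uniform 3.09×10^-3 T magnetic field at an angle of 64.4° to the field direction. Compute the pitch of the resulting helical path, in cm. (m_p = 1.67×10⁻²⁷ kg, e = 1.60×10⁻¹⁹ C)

pitch ≈ 149 cm

The velocity component along B is v∥ = v cos64.4° = 7.04×10^4 m/s.
The cyclotron period T = 2πm/(qB) = 2.12×10^-5 s is set by m, q, B alone.
Pitch = v∥·T = (7.04×10^4)(2.12×10^-5) = 1.49 m.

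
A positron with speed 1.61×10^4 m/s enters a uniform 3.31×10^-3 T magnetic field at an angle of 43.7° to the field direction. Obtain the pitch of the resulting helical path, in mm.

The velocity component along B is v∥ = v cos43.7° = 1.16×10^4 m/s.
The cyclotron period T = 2πm/(qB) = 1.08×10^-8 s is set by m, q, B alone.
Pitch = v∥·T = (1.16×10^4)(1.08×10^-8) = 1.26×10^-4 m.

pitch ≈ 0.126 mm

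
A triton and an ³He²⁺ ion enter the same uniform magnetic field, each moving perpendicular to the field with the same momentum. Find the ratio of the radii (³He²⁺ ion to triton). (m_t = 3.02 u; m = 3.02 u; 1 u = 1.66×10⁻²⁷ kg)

r = p/(qB) ⇒ at equal p, r ∝ 1/q.
r_{³He²⁺ ion}/r_{triton} = 0.500.

ratio ≈ 0.500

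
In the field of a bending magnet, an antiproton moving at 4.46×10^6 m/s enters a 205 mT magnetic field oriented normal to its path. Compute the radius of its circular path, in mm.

r ≈ 227 mm

The magnetic force provides the centripetal force: qvB = mv²/r, so r = mv/(qB).
r = (1.67×10^-27 kg)(4.46×10^6 m/s) / [(1×1.60×10^-19 C)(0.205 T)] = 0.227 m.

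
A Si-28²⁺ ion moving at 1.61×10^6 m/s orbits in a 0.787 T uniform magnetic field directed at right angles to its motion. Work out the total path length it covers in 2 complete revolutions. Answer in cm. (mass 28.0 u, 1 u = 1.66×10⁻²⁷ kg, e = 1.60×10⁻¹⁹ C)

r = mv/(qB) = 0.297 m, so one revolution covers 2πr = 1.87 m.
In 2 revolutions: L = 2·2πr = 3.73 m.

L ≈ 373 cm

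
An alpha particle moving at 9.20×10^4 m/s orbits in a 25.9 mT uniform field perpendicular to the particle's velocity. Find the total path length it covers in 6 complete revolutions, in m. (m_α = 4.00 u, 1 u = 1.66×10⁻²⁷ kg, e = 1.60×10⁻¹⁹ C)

L ≈ 2.78 m

r = mv/(qB) = 0.0737 m, so one revolution covers 2πr = 0.463 m.
In 6 revolutions: L = 6·2πr = 2.78 m.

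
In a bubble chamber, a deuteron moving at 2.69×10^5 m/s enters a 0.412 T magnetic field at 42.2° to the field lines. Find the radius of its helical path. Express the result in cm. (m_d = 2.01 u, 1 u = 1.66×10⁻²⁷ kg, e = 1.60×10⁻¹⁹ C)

r ≈ 0.915 cm

Only the perpendicular component v⊥ = v sin42.2° = 1.81×10^5 m/s is bent by the field.
r = m v⊥ /(qB) = (3.34×10^-27)(1.81×10^5) / [(1×1.60×10^-19)(0.412)] = 9.15×10^-3 m.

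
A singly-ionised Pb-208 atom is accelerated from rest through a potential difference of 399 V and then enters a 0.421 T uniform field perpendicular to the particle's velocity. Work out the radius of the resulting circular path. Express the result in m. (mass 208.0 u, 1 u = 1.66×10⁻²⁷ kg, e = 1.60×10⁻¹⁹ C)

The kinetic energy gained is K = qV = (1×1.60×10^-19)(399) = 6.38×10^-17 J.
v = √(2K/m) = 1.92×10^4 m/s.
r = mv/(qB) = (3.45×10^-25)(1.92×10^4) / [(1×1.60×10^-19)(0.421)] = 0.0986 m.

r ≈ 0.0986 m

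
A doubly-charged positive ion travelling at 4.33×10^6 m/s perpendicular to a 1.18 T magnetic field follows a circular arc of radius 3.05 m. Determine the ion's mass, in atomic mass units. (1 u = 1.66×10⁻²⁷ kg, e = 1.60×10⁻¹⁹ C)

qvB = mv²/r ⇒ m = qBr/v.
m = (2×1.60×10^-19)(1.18)(3.05) / (4.33×10^6) = 2.66×10^-25 kg = 160 u.

m ≈ 160 u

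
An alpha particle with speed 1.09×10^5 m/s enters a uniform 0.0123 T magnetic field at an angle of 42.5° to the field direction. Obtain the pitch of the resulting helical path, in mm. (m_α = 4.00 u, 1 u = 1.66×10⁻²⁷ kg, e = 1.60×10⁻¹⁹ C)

pitch ≈ 852 mm

The velocity component along B is v∥ = v cos42.5° = 8.04×10^4 m/s.
The cyclotron period T = 2πm/(qB) = 1.06×10^-5 s is set by m, q, B alone.
Pitch = v∥·T = (8.04×10^4)(1.06×10^-5) = 0.852 m.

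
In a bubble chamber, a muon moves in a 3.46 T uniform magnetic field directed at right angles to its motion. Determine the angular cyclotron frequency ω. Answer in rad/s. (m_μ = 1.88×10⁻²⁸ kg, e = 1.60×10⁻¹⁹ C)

ω ≈ 2.94×10^9 rad/s

ω = qB/m = (1×1.60×10^-19)(3.46) / (1.88×10^-28) = 2.94×10^9 rad/s.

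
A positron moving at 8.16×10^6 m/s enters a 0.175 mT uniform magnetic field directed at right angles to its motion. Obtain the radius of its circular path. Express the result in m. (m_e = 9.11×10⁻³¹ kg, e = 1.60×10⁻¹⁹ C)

r ≈ 0.265 m

The magnetic force provides the centripetal force: qvB = mv²/r, so r = mv/(qB).
r = (9.11×10^-31 kg)(8.16×10^6 m/s) / [(1×1.60×10^-19 C)(1.75×10^-4 T)] = 0.265 m.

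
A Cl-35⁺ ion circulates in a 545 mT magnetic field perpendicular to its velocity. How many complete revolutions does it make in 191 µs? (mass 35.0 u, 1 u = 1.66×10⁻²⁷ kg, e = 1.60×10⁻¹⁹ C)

T = 2πm/(qB) = 2π(5.81×10^-26) / [(1×1.60×10^-19)(0.545)] = 4.1864×10^-6 s.
N = t/T = 1.91×10^-4 / 4.1864×10^-6 ≈ 45.62, so 45 complete revolutions.

N = 45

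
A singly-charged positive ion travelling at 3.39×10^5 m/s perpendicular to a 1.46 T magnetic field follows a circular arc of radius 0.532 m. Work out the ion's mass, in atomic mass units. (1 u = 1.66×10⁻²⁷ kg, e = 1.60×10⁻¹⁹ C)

qvB = mv²/r ⇒ m = qBr/v.
m = (1×1.60×10^-19)(1.46)(0.532) / (3.39×10^5) = 3.67×10^-25 kg = 221 u.

m ≈ 221 u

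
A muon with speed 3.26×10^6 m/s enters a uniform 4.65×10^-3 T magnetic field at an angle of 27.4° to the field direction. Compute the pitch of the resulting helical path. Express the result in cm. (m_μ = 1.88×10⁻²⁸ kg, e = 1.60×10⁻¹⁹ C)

pitch ≈ 460 cm

The velocity component along B is v∥ = v cos27.4° = 2.89×10^6 m/s.
The cyclotron period T = 2πm/(qB) = 1.59×10^-6 s is set by m, q, B alone.
Pitch = v∥·T = (2.89×10^6)(1.59×10^-6) = 4.60 m.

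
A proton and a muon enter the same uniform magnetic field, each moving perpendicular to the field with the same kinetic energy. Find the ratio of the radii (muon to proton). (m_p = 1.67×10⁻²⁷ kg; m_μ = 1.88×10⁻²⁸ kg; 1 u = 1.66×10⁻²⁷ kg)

r = √(2mK)/(qB) ⇒ at equal K, r ∝ √m/q.
r_{muon}/r_{proton} = 0.336.

ratio ≈ 0.336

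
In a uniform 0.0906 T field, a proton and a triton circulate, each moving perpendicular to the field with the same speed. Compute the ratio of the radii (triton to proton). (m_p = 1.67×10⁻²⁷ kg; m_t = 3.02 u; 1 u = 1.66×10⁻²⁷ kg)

ratio ≈ 3.00

r = mv/(qB) ⇒ at equal v, r ∝ m/q.
r_{triton}/r_{proton} = 3.00.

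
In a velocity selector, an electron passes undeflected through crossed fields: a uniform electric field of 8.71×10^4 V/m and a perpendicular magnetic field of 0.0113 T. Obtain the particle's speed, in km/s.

For zero net force, qE = qvB, so v = E/B.
v = (8.71×10^4) / (0.0113) = 7.71×10^6 m/s.

v ≈ 7710 km/s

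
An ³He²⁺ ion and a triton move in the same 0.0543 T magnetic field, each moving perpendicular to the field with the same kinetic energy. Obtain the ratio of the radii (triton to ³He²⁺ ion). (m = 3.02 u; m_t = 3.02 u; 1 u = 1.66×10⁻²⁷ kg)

r = √(2mK)/(qB) ⇒ at equal K, r ∝ √m/q.
r_{triton}/r_{³He²⁺ ion} = 2.00.

ratio ≈ 2.00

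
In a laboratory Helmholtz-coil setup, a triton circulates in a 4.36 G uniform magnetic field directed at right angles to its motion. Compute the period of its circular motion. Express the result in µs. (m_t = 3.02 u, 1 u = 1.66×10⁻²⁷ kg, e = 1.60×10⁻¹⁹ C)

T ≈ 452 µs

The cyclotron period is independent of speed: T = 2πm/(qB).
T = 2π(5.01×10^-27) / [(1×1.60×10^-19)(4.36×10^-4)] = 4.52×10^-4 s.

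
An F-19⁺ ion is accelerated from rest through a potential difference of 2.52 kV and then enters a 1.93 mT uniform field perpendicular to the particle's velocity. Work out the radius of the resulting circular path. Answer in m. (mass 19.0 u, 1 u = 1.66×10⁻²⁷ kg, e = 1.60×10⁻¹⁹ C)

r ≈ 16.3 m

The kinetic energy gained is K = qV = (1×1.60×10^-19)(2520) = 4.03×10^-16 J.
v = √(2K/m) = 1.60×10^5 m/s.
r = mv/(qB) = (3.15×10^-26)(1.60×10^5) / [(1×1.60×10^-19)(1.93×10^-3)] = 16.3 m.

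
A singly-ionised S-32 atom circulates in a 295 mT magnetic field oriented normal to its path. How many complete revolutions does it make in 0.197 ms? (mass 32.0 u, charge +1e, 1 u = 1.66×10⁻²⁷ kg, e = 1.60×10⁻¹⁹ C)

N = 27

T = 2πm/(qB) = 2π(5.312×10^-26) / [(1×1.60×10^-19)(0.295)] = 7.0712×10^-6 s.
N = t/T = 1.97×10^-4 / 7.0712×10^-6 ≈ 27.86, so 27 complete revolutions.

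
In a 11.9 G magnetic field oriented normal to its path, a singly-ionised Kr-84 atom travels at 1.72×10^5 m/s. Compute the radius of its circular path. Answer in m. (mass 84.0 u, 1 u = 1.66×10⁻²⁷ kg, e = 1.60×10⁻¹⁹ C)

r ≈ 126 m

The magnetic force provides the centripetal force: qvB = mv²/r, so r = mv/(qB).
r = (1.39×10^-25 kg)(1.72×10^5 m/s) / [(1×1.60×10^-19 C)(1.19×10^-3 T)] = 126 m.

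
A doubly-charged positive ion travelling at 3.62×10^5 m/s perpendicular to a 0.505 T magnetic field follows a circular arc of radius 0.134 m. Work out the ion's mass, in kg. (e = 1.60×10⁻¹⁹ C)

qvB = mv²/r ⇒ m = qBr/v.
m = (2×1.60×10^-19)(0.505)(0.134) / (3.62×10^5) = 5.98×10^-26 kg.

m ≈ 5.98×10^-26 kg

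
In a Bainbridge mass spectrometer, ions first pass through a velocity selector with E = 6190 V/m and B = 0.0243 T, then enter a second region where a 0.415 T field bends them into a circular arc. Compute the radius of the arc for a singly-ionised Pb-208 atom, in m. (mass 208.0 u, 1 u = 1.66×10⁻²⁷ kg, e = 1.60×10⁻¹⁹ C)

r ≈ 1.32 m

The selector passes v = E/B = 6190/0.0243 = 2.55×10^5 m/s.
In the deflection region, r = mv/(qB₂) = (3.45×10^-25)(2.55×10^5) / [(1×1.60×10^-19)(0.415)] = 1.32 m.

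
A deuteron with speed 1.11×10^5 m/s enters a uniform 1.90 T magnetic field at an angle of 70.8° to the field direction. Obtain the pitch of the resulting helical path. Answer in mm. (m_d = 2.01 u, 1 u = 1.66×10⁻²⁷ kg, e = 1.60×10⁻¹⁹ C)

pitch ≈ 2.52 mm

The velocity component along B is v∥ = v cos70.8° = 3.65×10^4 m/s.
The cyclotron period T = 2πm/(qB) = 6.90×10^-8 s is set by m, q, B alone.
Pitch = v∥·T = (3.65×10^4)(6.90×10^-8) = 2.52×10^-3 m.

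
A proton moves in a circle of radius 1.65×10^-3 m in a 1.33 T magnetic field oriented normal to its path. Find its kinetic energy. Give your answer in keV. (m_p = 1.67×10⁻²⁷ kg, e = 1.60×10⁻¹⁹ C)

v = qBr/m = (1×1.60×10^-19)(1.33)(1.65×10^-3) / (1.67×10^-27) = 2.10×10^5 m/s.
K = ½mv² = 0.5·(1.67×10^-27)·(2.10×10^5)² = 3.69×10^-17 J = 0.231 keV.

K ≈ 0.231 keV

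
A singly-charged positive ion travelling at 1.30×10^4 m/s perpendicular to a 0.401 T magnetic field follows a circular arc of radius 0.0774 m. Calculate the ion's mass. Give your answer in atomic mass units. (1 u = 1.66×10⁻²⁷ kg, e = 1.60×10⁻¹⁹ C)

qvB = mv²/r ⇒ m = qBr/v.
m = (1×1.60×10^-19)(0.401)(0.0774) / (1.30×10^4) = 3.82×10^-25 kg = 230 u.

m ≈ 230 u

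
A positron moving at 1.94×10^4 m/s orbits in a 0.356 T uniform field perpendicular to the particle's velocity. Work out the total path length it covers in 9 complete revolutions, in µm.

r = mv/(qB) = 3.10×10^-7 m, so one revolution covers 2πr = 1.95×10^-6 m.
In 9 revolutions: L = 9·2πr = 1.75×10^-5 m.

L ≈ 17.5 µm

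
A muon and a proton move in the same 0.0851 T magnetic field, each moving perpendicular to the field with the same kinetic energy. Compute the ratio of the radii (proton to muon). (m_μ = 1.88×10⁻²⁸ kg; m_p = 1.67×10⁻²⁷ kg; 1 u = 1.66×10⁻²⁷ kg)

ratio ≈ 2.98

r = √(2mK)/(qB) ⇒ at equal K, r ∝ √m/q.
r_{proton}/r_{muon} = 2.98.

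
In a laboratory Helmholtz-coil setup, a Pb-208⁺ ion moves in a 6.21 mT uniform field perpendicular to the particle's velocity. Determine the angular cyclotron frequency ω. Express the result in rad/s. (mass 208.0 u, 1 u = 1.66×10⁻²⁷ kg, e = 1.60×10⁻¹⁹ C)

ω ≈ 2880 rad/s

ω = qB/m = (1×1.60×10^-19)(6.21×10^-3) / (3.45×10^-25) = 2880 rad/s.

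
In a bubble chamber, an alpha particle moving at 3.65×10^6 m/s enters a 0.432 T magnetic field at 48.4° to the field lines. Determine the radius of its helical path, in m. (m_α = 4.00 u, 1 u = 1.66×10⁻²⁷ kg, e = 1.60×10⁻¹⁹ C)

Only the perpendicular component v⊥ = v sin48.4° = 2.73×10^6 m/s is bent by the field.
r = m v⊥ /(qB) = (6.64×10^-27)(2.73×10^6) / [(2×1.60×10^-19)(0.432)] = 0.131 m.

r ≈ 0.131 m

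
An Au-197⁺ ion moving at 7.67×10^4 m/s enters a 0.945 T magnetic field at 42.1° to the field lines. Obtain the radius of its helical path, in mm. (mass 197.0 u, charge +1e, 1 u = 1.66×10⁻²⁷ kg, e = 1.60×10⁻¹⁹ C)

r ≈ 111 mm

Only the perpendicular component v⊥ = v sin42.1° = 5.14×10^4 m/s is bent by the field.
r = m v⊥ /(qB) = (3.27×10^-25)(5.14×10^4) / [(1×1.60×10^-19)(0.945)] = 0.111 m.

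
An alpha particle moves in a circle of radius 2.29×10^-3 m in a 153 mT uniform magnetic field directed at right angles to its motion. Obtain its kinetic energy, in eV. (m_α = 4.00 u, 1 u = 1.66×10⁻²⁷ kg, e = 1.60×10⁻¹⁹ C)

v = qBr/m = (2×1.60×10^-19)(0.153)(2.29×10^-3) / (6.64×10^-27) = 1.69×10^4 m/s.
K = ½mv² = 0.5·(6.64×10^-27)·(1.69×10^4)² = 9.47×10^-19 J = 5.92 eV.

K ≈ 5.92 eV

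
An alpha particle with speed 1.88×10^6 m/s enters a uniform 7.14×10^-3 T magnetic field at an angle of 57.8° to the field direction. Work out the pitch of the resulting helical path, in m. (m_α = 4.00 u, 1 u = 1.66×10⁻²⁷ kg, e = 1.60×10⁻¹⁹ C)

The velocity component along B is v∥ = v cos57.8° = 1.00×10^6 m/s.
The cyclotron period T = 2πm/(qB) = 1.83×10^-5 s is set by m, q, B alone.
Pitch = v∥·T = (1.00×10^6)(1.83×10^-5) = 18.3 m.

pitch ≈ 18.3 m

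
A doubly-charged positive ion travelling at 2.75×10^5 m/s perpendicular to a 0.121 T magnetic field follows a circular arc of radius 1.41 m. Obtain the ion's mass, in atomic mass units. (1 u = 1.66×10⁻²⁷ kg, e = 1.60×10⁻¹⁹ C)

qvB = mv²/r ⇒ m = qBr/v.
m = (2×1.60×10^-19)(0.121)(1.41) / (2.75×10^5) = 1.99×10^-25 kg = 120 u.

m ≈ 120 u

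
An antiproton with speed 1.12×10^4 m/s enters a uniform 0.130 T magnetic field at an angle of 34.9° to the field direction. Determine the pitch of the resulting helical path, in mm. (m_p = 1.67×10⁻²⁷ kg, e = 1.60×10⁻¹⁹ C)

The velocity component along B is v∥ = v cos34.9° = 9190 m/s.
The cyclotron period T = 2πm/(qB) = 5.04×10^-7 s is set by m, q, B alone.
Pitch = v∥·T = (9190)(5.04×10^-7) = 4.63×10^-3 m.

pitch ≈ 4.63 mm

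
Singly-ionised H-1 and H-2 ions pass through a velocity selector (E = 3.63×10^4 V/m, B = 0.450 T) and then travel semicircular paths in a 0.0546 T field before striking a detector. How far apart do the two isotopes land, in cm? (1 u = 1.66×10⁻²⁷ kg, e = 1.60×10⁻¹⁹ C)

Both emerge at v = E/B₁ = 8.07×10^4 m/s.
r = mv/(qB₂), so r₁ = 0.0153 m and r₂ = 0.0307 m, giving Δr = 0.0153 m.
After a semicircle each ion lands a diameter 2r from the entry slit, so the separation is 2Δr = 0.0307 m.

Δd ≈ 3.07 cm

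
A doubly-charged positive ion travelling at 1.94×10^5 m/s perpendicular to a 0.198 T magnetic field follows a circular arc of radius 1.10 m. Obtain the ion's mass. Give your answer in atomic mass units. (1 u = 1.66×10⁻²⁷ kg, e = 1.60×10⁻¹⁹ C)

qvB = mv²/r ⇒ m = qBr/v.
m = (2×1.60×10^-19)(0.198)(1.10) / (1.94×10^5) = 3.59×10^-25 kg = 216 u.

m ≈ 216 u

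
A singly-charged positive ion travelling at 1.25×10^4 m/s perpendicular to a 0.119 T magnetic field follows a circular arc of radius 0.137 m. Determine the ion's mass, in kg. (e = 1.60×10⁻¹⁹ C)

m ≈ 2.09×10^-25 kg

qvB = mv²/r ⇒ m = qBr/v.
m = (1×1.60×10^-19)(0.119)(0.137) / (1.25×10^4) = 2.09×10^-25 kg.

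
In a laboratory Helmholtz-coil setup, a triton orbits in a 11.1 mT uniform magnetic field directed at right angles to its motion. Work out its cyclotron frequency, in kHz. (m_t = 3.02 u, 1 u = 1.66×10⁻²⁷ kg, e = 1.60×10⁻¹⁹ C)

f ≈ 56.4 kHz

f = qB/(2πm) = (1×1.60×10^-19)(0.0111) / [2π(5.01×10^-27)] = 5.64×10^4 Hz.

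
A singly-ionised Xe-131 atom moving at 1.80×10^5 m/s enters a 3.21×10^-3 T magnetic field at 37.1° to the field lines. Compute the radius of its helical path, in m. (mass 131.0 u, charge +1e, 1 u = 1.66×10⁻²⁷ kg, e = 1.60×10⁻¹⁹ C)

Only the perpendicular component v⊥ = v sin37.1° = 1.09×10^5 m/s is bent by the field.
r = m v⊥ /(qB) = (2.17×10^-25)(1.09×10^5) / [(1×1.60×10^-19)(3.21×10^-3)] = 46.0 m.

r ≈ 46.0 m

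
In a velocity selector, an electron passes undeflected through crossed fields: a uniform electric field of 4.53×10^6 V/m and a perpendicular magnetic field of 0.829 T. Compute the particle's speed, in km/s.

For zero net force, qE = qvB, so v = E/B.
v = (4.53×10^6) / (0.829) = 5.46×10^6 m/s.

v ≈ 5460 km/s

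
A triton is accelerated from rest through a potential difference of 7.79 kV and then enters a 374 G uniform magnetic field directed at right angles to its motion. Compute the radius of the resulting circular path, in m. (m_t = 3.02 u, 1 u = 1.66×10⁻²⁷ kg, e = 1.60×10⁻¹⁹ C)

The kinetic energy gained is K = qV = (1×1.60×10^-19)(7790) = 1.25×10^-15 J.
v = √(2K/m) = 7.05×10^5 m/s.
r = mv/(qB) = (5.01×10^-27)(7.05×10^5) / [(1×1.60×10^-19)(0.0374)] = 0.591 m.

r ≈ 0.591 m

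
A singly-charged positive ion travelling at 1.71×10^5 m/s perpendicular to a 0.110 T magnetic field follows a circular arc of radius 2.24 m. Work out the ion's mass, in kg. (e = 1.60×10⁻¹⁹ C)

m ≈ 2.31×10^-25 kg

qvB = mv²/r ⇒ m = qBr/v.
m = (1×1.60×10^-19)(0.110)(2.24) / (1.71×10^5) = 2.31×10^-25 kg.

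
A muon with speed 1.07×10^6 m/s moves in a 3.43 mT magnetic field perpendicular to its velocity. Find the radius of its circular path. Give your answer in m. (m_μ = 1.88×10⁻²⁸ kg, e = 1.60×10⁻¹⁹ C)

The magnetic force provides the centripetal force: qvB = mv²/r, so r = mv/(qB).
r = (1.88×10^-28 kg)(1.07×10^6 m/s) / [(1×1.60×10^-19 C)(3.43×10^-3 T)] = 0.367 m.

r ≈ 0.367 m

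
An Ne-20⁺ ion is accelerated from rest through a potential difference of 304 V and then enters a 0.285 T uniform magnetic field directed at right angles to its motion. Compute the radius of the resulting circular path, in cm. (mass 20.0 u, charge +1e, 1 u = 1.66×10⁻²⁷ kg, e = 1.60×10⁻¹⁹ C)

r ≈ 3.94 cm

The kinetic energy gained is K = qV = (1×1.60×10^-19)(304) = 4.86×10^-17 J.
v = √(2K/m) = 5.41×10^4 m/s.
r = mv/(qB) = (3.32×10^-26)(5.41×10^4) / [(1×1.60×10^-19)(0.285)] = 0.0394 m.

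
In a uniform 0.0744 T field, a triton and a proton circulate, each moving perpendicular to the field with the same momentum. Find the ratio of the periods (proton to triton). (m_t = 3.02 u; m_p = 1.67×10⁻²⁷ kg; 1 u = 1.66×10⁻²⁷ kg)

T = 2πm/(qB) is independent of speed, so T₂/T₁ = (m₂/q₂)/(m₁/q₁).
T_{proton}/T_{triton} = (1.67×10^-27/1e) / (5.01×10^-27/1e) = 0.333.

ratio ≈ 0.333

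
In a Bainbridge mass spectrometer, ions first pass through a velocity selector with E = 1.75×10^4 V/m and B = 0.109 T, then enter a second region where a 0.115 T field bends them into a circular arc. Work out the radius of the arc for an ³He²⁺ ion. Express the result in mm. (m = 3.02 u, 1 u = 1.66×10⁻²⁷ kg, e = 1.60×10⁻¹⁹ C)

r ≈ 21.9 mm

The selector passes v = E/B = 1.75×10^4/0.109 = 1.61×10^5 m/s.
In the deflection region, r = mv/(qB₂) = (5.01×10^-27)(1.61×10^5) / [(2×1.60×10^-19)(0.115)] = 0.0219 m.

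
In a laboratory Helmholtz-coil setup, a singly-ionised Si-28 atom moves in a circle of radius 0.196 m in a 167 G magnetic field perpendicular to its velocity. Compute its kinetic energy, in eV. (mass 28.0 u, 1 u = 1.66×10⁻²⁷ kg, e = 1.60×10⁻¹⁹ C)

v = qBr/m = (1×1.60×10^-19)(0.0167)(0.196) / (4.65×10^-26) = 1.13×10^4 m/s.
K = ½mv² = 0.5·(4.65×10^-26)·(1.13×10^4)² = 2.95×10^-18 J = 18.4 eV.

K ≈ 18.4 eV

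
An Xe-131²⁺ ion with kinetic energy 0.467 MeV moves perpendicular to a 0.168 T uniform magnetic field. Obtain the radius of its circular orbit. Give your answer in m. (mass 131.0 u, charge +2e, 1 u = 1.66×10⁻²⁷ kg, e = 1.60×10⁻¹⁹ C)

r ≈ 3.35 m

Convert the energy: K = 0.467 MeV = 7.47×10^-14 J.
v = √(2K/m) = √(2·7.47×10^-14/2.17×10^-25) = 8.29×10^5 m/s.
r = mv/(qB) = (2.17×10^-25)(8.29×10^5) / [(2×1.60×10^-19)(0.168)] = 3.35 m.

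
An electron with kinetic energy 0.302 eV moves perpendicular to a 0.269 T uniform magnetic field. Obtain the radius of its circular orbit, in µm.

r ≈ 6.89 µm

Convert the energy: K = 0.302 eV = 4.83×10^-20 J.
v = √(2K/m) = √(2·4.83×10^-20/9.11×10^-31) = 3.26×10^5 m/s.
r = mv/(qB) = (9.11×10^-31)(3.26×10^5) / [(1×1.60×10^-19)(0.269)] = 6.89×10^-6 m.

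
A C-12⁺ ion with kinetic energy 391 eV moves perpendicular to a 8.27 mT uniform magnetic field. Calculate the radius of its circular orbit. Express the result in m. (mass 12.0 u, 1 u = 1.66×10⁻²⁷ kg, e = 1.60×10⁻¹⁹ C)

Convert the energy: K = 391 eV = 6.26×10^-17 J.
v = √(2K/m) = √(2·6.26×10^-17/1.99×10^-26) = 7.93×10^4 m/s.
r = mv/(qB) = (1.99×10^-26)(7.93×10^4) / [(1×1.60×10^-19)(8.27×10^-3)] = 1.19 m.

r ≈ 1.19 m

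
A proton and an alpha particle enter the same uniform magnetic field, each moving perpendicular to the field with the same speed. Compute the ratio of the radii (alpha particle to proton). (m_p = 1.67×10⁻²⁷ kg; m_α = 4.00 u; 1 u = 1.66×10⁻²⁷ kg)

ratio ≈ 1.99

r = mv/(qB) ⇒ at equal v, r ∝ m/q.
r_{alpha particle}/r_{proton} = 1.99.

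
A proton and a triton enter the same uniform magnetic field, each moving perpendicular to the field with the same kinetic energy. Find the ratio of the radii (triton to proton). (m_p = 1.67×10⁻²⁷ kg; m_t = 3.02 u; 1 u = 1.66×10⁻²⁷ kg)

ratio ≈ 1.73

r = √(2mK)/(qB) ⇒ at equal K, r ∝ √m/q.
r_{triton}/r_{proton} = 1.73.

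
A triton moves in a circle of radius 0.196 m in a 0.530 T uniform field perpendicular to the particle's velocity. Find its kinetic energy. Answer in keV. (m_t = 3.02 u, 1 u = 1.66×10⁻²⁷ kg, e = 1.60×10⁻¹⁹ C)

v = qBr/m = (1×1.60×10^-19)(0.530)(0.196) / (5.01×10^-27) = 3.32×10^6 m/s.
K = ½mv² = 0.5·(5.01×10^-27)·(3.32×10^6)² = 2.76×10^-14 J = 172 keV.

K ≈ 172 keV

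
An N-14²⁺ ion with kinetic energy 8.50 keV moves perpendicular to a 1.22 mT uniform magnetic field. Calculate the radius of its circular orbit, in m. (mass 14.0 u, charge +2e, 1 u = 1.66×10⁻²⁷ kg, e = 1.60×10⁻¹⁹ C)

Convert the energy: K = 8.50 keV = 1.36×10^-15 J.
v = √(2K/m) = √(2·1.36×10^-15/2.32×10^-26) = 3.42×10^5 m/s.
r = mv/(qB) = (2.32×10^-26)(3.42×10^5) / [(2×1.60×10^-19)(1.22×10^-3)] = 20.4 m.

r ≈ 20.4 m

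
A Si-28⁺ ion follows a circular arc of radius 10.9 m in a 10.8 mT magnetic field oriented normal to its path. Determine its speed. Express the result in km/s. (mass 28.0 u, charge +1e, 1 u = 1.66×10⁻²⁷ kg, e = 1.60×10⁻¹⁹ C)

v ≈ 405 km/s

From qvB = mv²/r, v = qBr/m.
v = (1×1.60×10^-19)(0.0108)(10.9) / (4.65×10^-26) = 4.05×10^5 m/s.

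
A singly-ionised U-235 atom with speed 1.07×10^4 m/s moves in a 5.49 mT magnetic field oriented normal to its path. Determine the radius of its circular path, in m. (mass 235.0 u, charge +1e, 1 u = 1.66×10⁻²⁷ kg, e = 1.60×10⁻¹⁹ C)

The magnetic force provides the centripetal force: qvB = mv²/r, so r = mv/(qB).
r = (3.90×10^-25 kg)(1.07×10^4 m/s) / [(1×1.60×10^-19 C)(5.49×10^-3 T)] = 4.75 m.

r ≈ 4.75 m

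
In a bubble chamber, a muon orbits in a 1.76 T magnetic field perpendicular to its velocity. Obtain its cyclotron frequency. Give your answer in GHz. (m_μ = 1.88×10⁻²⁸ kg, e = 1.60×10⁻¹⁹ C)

f = qB/(2πm) = (1×1.60×10^-19)(1.76) / [2π(1.88×10^-28)] = 2.38×10^8 Hz.

f ≈ 0.238 GHz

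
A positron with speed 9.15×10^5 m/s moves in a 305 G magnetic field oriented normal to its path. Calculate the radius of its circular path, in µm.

r ≈ 171 µm

The magnetic force provides the centripetal force: qvB = mv²/r, so r = mv/(qB).
r = (9.11×10^-31 kg)(9.15×10^5 m/s) / [(1×1.60×10^-19 C)(0.0305 T)] = 1.71×10^-4 m.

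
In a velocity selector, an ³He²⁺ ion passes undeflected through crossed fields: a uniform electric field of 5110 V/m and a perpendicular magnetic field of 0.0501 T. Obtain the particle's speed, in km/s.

For zero net force, qE = qvB, so v = E/B.
v = (5110) / (0.0501) = 1.02×10^5 m/s.

v ≈ 102 km/s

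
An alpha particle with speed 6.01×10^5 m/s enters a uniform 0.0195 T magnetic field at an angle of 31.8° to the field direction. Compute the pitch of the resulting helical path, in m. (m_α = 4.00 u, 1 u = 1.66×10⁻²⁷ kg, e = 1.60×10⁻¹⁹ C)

The velocity component along B is v∥ = v cos31.8° = 5.11×10^5 m/s.
The cyclotron period T = 2πm/(qB) = 6.69×10^-6 s is set by m, q, B alone.
Pitch = v∥·T = (5.11×10^5)(6.69×10^-6) = 3.42 m.

pitch ≈ 3.42 m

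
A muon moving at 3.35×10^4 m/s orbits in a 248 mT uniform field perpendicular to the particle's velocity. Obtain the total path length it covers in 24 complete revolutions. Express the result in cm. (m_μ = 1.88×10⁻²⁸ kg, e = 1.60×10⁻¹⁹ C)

L ≈ 2.39 cm

r = mv/(qB) = 1.59×10^-4 m, so one revolution covers 2πr = 9.97×10^-4 m.
In 24 revolutions: L = 24·2πr = 0.0239 m.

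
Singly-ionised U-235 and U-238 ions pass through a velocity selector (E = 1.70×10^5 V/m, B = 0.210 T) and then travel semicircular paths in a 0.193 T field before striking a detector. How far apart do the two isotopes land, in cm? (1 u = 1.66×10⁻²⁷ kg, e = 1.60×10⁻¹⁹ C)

Δd ≈ 26.1 cm

Both emerge at v = E/B₁ = 8.10×10^5 m/s.
r = mv/(qB₂), so r₁ = 10.227 m and r₂ = 10.357 m, giving Δr = 0.131 m.
After a semicircle each ion lands a diameter 2r from the entry slit, so the separation is 2Δr = 0.261 m.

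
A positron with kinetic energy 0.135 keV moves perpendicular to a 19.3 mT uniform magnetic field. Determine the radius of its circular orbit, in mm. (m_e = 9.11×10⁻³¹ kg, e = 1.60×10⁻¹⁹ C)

Convert the energy: K = 0.135 keV = 2.16×10^-17 J.
v = √(2K/m) = √(2·2.16×10^-17/9.11×10^-31) = 6.89×10^6 m/s.
r = mv/(qB) = (9.11×10^-31)(6.89×10^6) / [(1×1.60×10^-19)(0.0193)] = 2.03×10^-3 m.

r ≈ 2.03 mm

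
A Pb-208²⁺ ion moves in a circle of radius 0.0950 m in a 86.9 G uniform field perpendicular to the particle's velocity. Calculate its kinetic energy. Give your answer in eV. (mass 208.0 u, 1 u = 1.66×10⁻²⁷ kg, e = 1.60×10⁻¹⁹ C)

v = qBr/m = (2×1.60×10^-19)(8.69×10^-3)(0.0950) / (3.45×10^-25) = 765 m/s.
K = ½mv² = 0.5·(3.45×10^-25)·(765)² = 1.01×10^-19 J = 0.632 eV.

K ≈ 0.632 eV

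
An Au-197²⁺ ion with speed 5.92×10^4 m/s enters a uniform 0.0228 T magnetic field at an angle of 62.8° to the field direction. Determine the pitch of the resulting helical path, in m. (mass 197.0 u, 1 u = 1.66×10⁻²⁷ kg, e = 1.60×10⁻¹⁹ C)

The velocity component along B is v∥ = v cos62.8° = 2.71×10^4 m/s.
The cyclotron period T = 2πm/(qB) = 2.82×10^-4 s is set by m, q, B alone.
Pitch = v∥·T = (2.71×10^4)(2.82×10^-4) = 7.62 m.

pitch ≈ 7.62 m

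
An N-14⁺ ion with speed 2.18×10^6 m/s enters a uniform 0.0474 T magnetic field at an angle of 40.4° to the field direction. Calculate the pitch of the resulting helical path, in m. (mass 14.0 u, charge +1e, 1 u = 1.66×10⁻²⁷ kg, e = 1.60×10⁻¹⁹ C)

pitch ≈ 32.0 m

The velocity component along B is v∥ = v cos40.4° = 1.66×10^6 m/s.
The cyclotron period T = 2πm/(qB) = 1.93×10^-5 s is set by m, q, B alone.
Pitch = v∥·T = (1.66×10^6)(1.93×10^-5) = 32.0 m.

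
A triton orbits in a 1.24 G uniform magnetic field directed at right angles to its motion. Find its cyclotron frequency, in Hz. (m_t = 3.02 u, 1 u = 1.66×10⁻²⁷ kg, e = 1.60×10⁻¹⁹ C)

f = qB/(2πm) = (1×1.60×10^-19)(1.24×10^-4) / [2π(5.01×10^-27)] = 630 Hz.

f ≈ 630 Hz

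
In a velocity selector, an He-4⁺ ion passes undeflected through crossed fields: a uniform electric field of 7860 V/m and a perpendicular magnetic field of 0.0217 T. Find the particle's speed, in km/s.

For zero net force, qE = qvB, so v = E/B.
v = (7860) / (0.0217) = 3.62×10^5 m/s.

v ≈ 362 km/s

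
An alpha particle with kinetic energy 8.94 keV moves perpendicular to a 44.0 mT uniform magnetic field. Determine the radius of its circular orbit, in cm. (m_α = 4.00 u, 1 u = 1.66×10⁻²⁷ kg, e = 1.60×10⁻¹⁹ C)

r ≈ 31.0 cm

Convert the energy: K = 8.94 keV = 1.43×10^-15 J.
v = √(2K/m) = √(2·1.43×10^-15/6.64×10^-27) = 6.56×10^5 m/s.
r = mv/(qB) = (6.64×10^-27)(6.56×10^5) / [(2×1.60×10^-19)(0.0440)] = 0.310 m.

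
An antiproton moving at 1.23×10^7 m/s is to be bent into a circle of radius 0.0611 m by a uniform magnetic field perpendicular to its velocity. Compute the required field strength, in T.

B ≈ 2.10 T

qvB = mv²/r gives B = mv/(qr).
B = (1.67×10^-27)(1.23×10^7) / [(1×1.60×10^-19)(0.0611)] = 2.10 T.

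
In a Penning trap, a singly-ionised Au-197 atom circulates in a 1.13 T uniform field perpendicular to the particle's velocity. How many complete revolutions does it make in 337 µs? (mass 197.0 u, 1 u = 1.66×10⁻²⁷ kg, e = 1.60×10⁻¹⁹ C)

N = 29

T = 2πm/(qB) = 2π(3.2702×10^-25) / [(1×1.60×10^-19)(1.13)] = 1.1365×10^-5 s.
N = t/T = 3.37×10^-4 / 1.1365×10^-5 ≈ 29.65, so 29 complete revolutions.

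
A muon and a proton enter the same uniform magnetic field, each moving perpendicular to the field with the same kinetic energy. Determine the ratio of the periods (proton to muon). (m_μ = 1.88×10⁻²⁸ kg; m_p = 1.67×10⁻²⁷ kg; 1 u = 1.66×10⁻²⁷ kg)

ratio ≈ 8.88

T = 2πm/(qB) is independent of speed, so T₂/T₁ = (m₂/q₂)/(m₁/q₁).
T_{proton}/T_{muon} = (1.67×10^-27/1e) / (1.88×10^-28/1e) = 8.88.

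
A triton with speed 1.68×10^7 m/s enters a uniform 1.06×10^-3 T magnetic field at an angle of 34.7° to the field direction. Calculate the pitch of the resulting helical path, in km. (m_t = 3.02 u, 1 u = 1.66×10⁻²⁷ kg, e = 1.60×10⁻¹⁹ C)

The velocity component along B is v∥ = v cos34.7° = 1.38×10^7 m/s.
The cyclotron period T = 2πm/(qB) = 1.86×10^-4 s is set by m, q, B alone.
Pitch = v∥·T = (1.38×10^7)(1.86×10^-4) = 2570 m.

pitch ≈ 2.57 km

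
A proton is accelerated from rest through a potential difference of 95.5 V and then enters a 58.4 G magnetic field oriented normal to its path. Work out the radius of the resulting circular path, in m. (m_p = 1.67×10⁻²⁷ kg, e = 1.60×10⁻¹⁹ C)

The kinetic energy gained is K = qV = (1×1.60×10^-19)(95.5) = 1.53×10^-17 J.
v = √(2K/m) = 1.35×10^5 m/s.
r = mv/(qB) = (1.67×10^-27)(1.35×10^5) / [(1×1.60×10^-19)(5.84×10^-3)] = 0.242 m.

r ≈ 0.242 m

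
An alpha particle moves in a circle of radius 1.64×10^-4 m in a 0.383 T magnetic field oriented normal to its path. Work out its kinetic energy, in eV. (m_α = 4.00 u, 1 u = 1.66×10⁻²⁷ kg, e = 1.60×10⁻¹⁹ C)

K ≈ 0.190 eV

v = qBr/m = (2×1.60×10^-19)(0.383)(1.64×10^-4) / (6.64×10^-27) = 3030 m/s.
K = ½mv² = 0.5·(6.64×10^-27)·(3030)² = 3.04×10^-20 J = 0.190 eV.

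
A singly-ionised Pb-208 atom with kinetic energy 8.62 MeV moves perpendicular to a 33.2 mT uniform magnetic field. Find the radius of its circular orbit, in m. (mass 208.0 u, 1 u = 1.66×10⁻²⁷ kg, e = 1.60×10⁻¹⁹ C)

Convert the energy: K = 8.62 MeV = 1.38×10^-12 J.
v = √(2K/m) = √(2·1.38×10^-12/3.45×10^-25) = 2.83×10^6 m/s.
r = mv/(qB) = (3.45×10^-25)(2.83×10^6) / [(1×1.60×10^-19)(0.0332)] = 184 m.

r ≈ 184 m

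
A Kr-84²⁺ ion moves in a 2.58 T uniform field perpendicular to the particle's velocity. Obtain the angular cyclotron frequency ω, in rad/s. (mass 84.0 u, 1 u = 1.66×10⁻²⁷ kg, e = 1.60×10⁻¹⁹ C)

ω ≈ 5.92×10^6 rad/s

ω = qB/m = (2×1.60×10^-19)(2.58) / (1.39×10^-25) = 5.92×10^6 rad/s.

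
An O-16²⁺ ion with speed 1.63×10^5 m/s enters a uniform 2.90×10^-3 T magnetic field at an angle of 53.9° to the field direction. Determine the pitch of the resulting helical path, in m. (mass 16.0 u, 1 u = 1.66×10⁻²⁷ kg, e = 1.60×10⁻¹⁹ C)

The velocity component along B is v∥ = v cos53.9° = 9.60×10^4 m/s.
The cyclotron period T = 2πm/(qB) = 1.80×10^-4 s is set by m, q, B alone.
Pitch = v∥·T = (9.60×10^4)(1.80×10^-4) = 17.3 m.

pitch ≈ 17.3 m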